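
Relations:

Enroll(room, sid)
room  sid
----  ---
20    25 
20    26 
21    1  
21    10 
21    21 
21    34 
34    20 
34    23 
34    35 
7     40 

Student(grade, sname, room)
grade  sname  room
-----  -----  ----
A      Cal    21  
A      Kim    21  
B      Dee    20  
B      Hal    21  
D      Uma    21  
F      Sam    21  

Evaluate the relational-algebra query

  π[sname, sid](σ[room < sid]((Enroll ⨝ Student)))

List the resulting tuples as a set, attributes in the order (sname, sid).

{(Cal, 34), (Dee, 25), (Dee, 26), (Hal, 34), (Kim, 34), (Sam, 34), (Uma, 34)}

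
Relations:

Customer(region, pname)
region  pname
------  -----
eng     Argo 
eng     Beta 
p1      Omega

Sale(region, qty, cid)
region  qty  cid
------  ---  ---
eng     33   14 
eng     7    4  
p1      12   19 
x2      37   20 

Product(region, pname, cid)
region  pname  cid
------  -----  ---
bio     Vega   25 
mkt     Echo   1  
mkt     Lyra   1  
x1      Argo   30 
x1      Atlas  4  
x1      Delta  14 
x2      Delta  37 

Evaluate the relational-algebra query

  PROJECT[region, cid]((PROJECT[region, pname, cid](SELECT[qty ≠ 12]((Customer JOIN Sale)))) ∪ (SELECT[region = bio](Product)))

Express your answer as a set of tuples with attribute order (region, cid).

Natural join on region: {(eng, Argo, 33, 14), (eng, Argo, 7, 4), (eng, Beta, 33, 14), (eng, Beta, 7, 4), (p1, Omega, 12, 19)}
Apply σ_{qty ≠ 12}; surviving tuples: {(eng, Argo, 33, 14), (eng, Argo, 7, 4), (eng, Beta, 33, 14), (eng, Beta, 7, 4)}
π[region, pname, cid]: project onto (region, pname, cid) → {(eng, Argo, 14), (eng, Argo, 4), (eng, Beta, 14), (eng, Beta, 4)}
Apply σ_{region = bio}; surviving tuples: {(bio, Vega, 25)}
Set union of the two operands is {(bio, Vega, 25), (eng, Argo, 14), (eng, Argo, 4), (eng, Beta, 14), (eng, Beta, 4)}.
π[region, cid]: project onto (region, cid) (2 duplicate(s) eliminated) → {(bio, 25), (eng, 14), (eng, 4)}

{(bio, 25), (eng, 14), (eng, 4)}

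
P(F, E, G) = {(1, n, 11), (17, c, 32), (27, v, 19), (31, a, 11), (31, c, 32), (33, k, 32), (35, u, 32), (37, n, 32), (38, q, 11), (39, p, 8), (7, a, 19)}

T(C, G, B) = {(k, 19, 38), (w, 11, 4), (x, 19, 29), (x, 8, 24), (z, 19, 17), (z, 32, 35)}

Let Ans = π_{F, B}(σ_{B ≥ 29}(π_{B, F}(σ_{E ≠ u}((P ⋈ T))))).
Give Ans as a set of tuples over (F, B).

P ⋈ T (natural join on G): {(1, n, 11, w, 4), (17, c, 32, z, 35), (27, v, 19, k, 38), (27, v, 19, x, 29), (27, v, 19, z, 17), (31, a, 11, w, 4), (31, c, 32, z, 35), (33, k, 32, z, 35), (35, u, 32, z, 35), (37, n, 32, z, 35), (38, q, 11, w, 4), (39, p, 8, x, 24), (7, a, 19, k, 38), (7, a, 19, x, 29), (7, a, 19, z, 17)}
Selection E ≠ u: {(1, n, 11, w, 4), (17, c, 32, z, 35), (27, v, 19, k, 38), (27, v, 19, x, 29), (27, v, 19, z, 17), (31, a, 11, w, 4), (31, c, 32, z, 35), (33, k, 32, z, 35), (37, n, 32, z, 35), (38, q, 11, w, 4), (39, p, 8, x, 24), (7, a, 19, k, 38), (7, a, 19, x, 29), (7, a, 19, z, 17)}
Keep only column(s) B, F: {(17, 27), (17, 7), (24, 39), (29, 27), (29, 7), (35, 17), (35, 31), (35, 33), (35, 37), (38, 27), (38, 7), (4, 1), (4, 31), (4, 38)}
Selection B ≥ 29: {(29, 27), (29, 7), (35, 17), (35, 31), (35, 33), (35, 37), (38, 27), (38, 7)}
Keep only column(s) F, B: {(17, 35), (27, 29), (27, 38), (31, 35), (33, 35), (37, 35), (7, 29), (7, 38)}

{(17, 35), (27, 29), (27, 38), (31, 35), (33, 35), (37, 35), (7, 29), (7, 38)}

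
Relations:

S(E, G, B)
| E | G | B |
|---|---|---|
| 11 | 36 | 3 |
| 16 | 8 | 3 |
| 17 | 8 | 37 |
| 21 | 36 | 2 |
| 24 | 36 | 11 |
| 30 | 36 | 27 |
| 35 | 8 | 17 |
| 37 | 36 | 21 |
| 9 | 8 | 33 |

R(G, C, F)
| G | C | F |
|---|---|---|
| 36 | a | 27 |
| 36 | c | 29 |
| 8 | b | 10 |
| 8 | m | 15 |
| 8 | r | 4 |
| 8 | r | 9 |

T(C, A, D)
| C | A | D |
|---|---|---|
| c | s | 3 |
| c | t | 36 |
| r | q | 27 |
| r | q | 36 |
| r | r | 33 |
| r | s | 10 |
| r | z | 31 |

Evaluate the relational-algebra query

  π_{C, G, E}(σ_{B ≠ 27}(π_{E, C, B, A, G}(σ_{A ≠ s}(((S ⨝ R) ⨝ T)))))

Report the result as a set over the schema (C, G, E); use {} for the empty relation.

{(c, 36, 11), (c, 36, 21), (c, 36, 24), (c, 36, 37), (r, 8, 16), (r, 8, 17), (r, 8, 35), (r, 8, 9)}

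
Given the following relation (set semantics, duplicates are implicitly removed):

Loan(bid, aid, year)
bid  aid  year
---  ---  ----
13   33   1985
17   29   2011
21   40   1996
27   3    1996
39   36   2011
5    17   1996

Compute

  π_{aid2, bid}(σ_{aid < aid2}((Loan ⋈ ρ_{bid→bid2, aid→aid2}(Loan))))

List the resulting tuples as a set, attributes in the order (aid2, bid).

{(17, 27), (36, 17), (40, 27), (40, 5)}

ρ[bid→bid2, aid→aid2]: schema becomes (bid2, aid2, year); tuples unchanged.
Natural join on year: {(13, 33, 1985, 13, 33), (17, 29, 2011, 17, 29), (17, 29, 2011, 39, 36), (21, 40, 1996, 21, 40), (21, 40, 1996, 27, 3), (21, 40, 1996, 5, 17), (27, 3, 1996, 21, 40), (27, 3, 1996, 27, 3), (27, 3, 1996, 5, 17), (39, 36, 2011, 17, 29), (39, 36, 2011, 39, 36), (5, 17, 1996, 21, 40), (5, 17, 1996, 27, 3), (5, 17, 1996, 5, 17)}
σ[aid < aid2]: keep tuples satisfying aid < aid2 → {(17, 29, 2011, 39, 36), (27, 3, 1996, 21, 40), (27, 3, 1996, 5, 17), (5, 17, 1996, 21, 40)}
π[aid2, bid]: project onto (aid2, bid) → {(17, 27), (36, 17), (40, 27), (40, 5)}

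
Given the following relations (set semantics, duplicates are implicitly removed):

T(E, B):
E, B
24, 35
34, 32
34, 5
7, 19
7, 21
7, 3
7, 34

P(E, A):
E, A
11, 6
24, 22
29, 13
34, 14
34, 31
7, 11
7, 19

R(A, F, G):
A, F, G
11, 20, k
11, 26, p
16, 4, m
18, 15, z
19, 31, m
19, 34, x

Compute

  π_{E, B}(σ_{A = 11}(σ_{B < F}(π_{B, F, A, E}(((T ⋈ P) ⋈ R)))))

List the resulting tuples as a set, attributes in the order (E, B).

{(7, 19), (7, 21), (7, 3)}

Natural join on E: {(24, 35, 22), (34, 32, 14), (34, 32, 31), (34, 5, 14), (34, 5, 31), (7, 19, 11), (7, 19, 19), (7, 21, 11), (7, 21, 19), (7, 3, 11), (7, 3, 19), (7, 34, 11), (7, 34, 19)}
Natural join on A: {(7, 19, 11, 20, k), (7, 19, 11, 26, p), (7, 19, 19, 31, m), (7, 19, 19, 34, x), (7, 21, 11, 20, k), (7, 21, 11, 26, p), (7, 21, 19, 31, m), (7, 21, 19, 34, x), (7, 3, 11, 20, k), (7, 3, 11, 26, p), (7, 3, 19, 31, m), (7, 3, 19, 34, x), (7, 34, 11, 20, k), (7, 34, 11, 26, p), (7, 34, 19, 31, m), (7, 34, 19, 34, x)}
Keep only column(s) B, F, A, E: {(19, 20, 11, 7), (19, 26, 11, 7), (19, 31, 19, 7), (19, 34, 19, 7), (21, 20, 11, 7), (21, 26, 11, 7), (21, 31, 19, 7), (21, 34, 19, 7), (3, 20, 11, 7), (3, 26, 11, 7), (3, 31, 19, 7), (3, 34, 19, 7), (34, 20, 11, 7), (34, 26, 11, 7), (34, 31, 19, 7), (34, 34, 19, 7)}
Filtering on B < F leaves {(19, 20, 11, 7), (19, 26, 11, 7), (19, 31, 19, 7), (19, 34, 19, 7), (21, 26, 11, 7), (21, 31, 19, 7), (21, 34, 19, 7), (3, 20, 11, 7), (3, 26, 11, 7), (3, 31, 19, 7), (3, 34, 19, 7)}.
Filtering on A = 11 leaves {(19, 20, 11, 7), (19, 26, 11, 7), (21, 26, 11, 7), (3, 20, 11, 7), (3, 26, 11, 7)}.
Keep only column(s) E, B (2 duplicate(s) eliminated): {(7, 19), (7, 21), (7, 3)}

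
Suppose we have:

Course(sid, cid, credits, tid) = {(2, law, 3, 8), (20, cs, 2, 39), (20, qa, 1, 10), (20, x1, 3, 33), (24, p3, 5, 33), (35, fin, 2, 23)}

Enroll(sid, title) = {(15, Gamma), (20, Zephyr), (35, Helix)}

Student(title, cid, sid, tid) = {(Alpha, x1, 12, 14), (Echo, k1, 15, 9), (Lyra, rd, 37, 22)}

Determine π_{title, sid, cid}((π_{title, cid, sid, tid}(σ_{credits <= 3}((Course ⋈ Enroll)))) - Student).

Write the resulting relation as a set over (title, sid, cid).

{(Helix, 35, fin), (Zephyr, 20, cs), (Zephyr, 20, qa), (Zephyr, 20, x1)}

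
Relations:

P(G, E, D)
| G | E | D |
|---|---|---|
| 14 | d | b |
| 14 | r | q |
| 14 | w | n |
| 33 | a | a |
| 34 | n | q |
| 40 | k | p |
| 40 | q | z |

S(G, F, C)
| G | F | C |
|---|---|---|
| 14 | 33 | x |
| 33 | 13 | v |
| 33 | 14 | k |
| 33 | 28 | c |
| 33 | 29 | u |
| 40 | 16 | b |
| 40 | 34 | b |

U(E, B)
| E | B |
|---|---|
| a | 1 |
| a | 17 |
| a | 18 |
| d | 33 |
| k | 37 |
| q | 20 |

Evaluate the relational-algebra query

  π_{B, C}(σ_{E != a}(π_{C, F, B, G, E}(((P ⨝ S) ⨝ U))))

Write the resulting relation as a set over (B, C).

{(20, b), (33, x), (37, b)}

P ⋈ S (natural join on G): {(14, d, b, 33, x), (14, r, q, 33, x), (14, w, n, 33, x), (33, a, a, 13, v), (33, a, a, 14, k), (33, a, a, 28, c), (33, a, a, 29, u), (40, k, p, 16, b), (40, k, p, 34, b), (40, q, z, 16, b), (40, q, z, 34, b)}
(P ⨝ S) ⋈ U (natural join on E): {(14, d, b, 33, x, 33), (33, a, a, 13, v, 1), (33, a, a, 13, v, 17), (33, a, a, 13, v, 18), (33, a, a, 14, k, 1), (33, a, a, 14, k, 17), (33, a, a, 14, k, 18), (33, a, a, 28, c, 1), (33, a, a, 28, c, 17), (33, a, a, 28, c, 18), (33, a, a, 29, u, 1), (33, a, a, 29, u, 17), (33, a, a, 29, u, 18), (40, k, p, 16, b, 37), (40, k, p, 34, b, 37), (40, q, z, 16, b, 20), (40, q, z, 34, b, 20)}
π_{C, F, B, G, E} gives {(b, 16, 20, 40, q), (b, 16, 37, 40, k), (b, 34, 20, 40, q), (b, 34, 37, 40, k), (c, 28, 1, 33, a), (c, 28, 17, 33, a), (c, 28, 18, 33, a), (k, 14, 1, 33, a), (k, 14, 17, 33, a), (k, 14, 18, 33, a), (u, 29, 1, 33, a), (u, 29, 17, 33, a), (u, 29, 18, 33, a), (v, 13, 1, 33, a), (v, 13, 17, 33, a), (v, 13, 18, 33, a), (x, 33, 33, 14, d)}.
σ[E != a]: keep tuples satisfying E != a → {(b, 16, 20, 40, q), (b, 16, 37, 40, k), (b, 34, 20, 40, q), (b, 34, 37, 40, k), (x, 33, 33, 14, d)}
π_{B, C} gives {(20, b), (33, x), (37, b)} (2 duplicate(s) eliminated).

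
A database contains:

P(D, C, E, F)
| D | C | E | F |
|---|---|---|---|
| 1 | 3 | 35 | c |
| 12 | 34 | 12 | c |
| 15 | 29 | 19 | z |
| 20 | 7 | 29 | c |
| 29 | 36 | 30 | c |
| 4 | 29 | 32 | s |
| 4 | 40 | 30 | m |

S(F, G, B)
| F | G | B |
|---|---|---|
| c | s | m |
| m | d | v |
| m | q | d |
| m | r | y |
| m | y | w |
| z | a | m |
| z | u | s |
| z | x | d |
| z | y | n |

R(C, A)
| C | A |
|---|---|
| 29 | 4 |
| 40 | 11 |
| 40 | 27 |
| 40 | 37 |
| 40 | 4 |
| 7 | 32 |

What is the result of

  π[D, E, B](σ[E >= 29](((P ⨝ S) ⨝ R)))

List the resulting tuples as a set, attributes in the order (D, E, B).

Joining P and S on F yields {(1, 3, 35, c, s, m), (12, 34, 12, c, s, m), (15, 29, 19, z, a, m), (15, 29, 19, z, u, s), (15, 29, 19, z, x, d), (15, 29, 19, z, y, n), (20, 7, 29, c, s, m), (29, 36, 30, c, s, m), (4, 40, 30, m, d, v), (4, 40, 30, m, q, d), (4, 40, 30, m, r, y), (4, 40, 30, m, y, w)}.
Joining (P ⨝ S) and R on C yields {(15, 29, 19, z, a, m, 4), (15, 29, 19, z, u, s, 4), (15, 29, 19, z, x, d, 4), (15, 29, 19, z, y, n, 4), (20, 7, 29, c, s, m, 32), (4, 40, 30, m, d, v, 11), (4, 40, 30, m, d, v, 27), (4, 40, 30, m, d, v, 37), (4, 40, 30, m, d, v, 4), (4, 40, 30, m, q, d, 11), (4, 40, 30, m, q, d, 27), (4, 40, 30, m, q, d, 37), (4, 40, 30, m, q, d, 4), (4, 40, 30, m, r, y, 11), (4, 40, 30, m, r, y, 27), (4, 40, 30, m, r, y, 37), (4, 40, 30, m, r, y, 4), (4, 40, 30, m, y, w, 11), (4, 40, 30, m, y, w, 27), (4, 40, 30, m, y, w, 37), (4, 40, 30, m, y, w, 4)}.
Selection E >= 29: {(20, 7, 29, c, s, m, 32), (4, 40, 30, m, d, v, 11), (4, 40, 30, m, d, v, 27), (4, 40, 30, m, d, v, 37), (4, 40, 30, m, d, v, 4), (4, 40, 30, m, q, d, 11), (4, 40, 30, m, q, d, 27), (4, 40, 30, m, q, d, 37), (4, 40, 30, m, q, d, 4), (4, 40, 30, m, r, y, 11), (4, 40, 30, m, r, y, 27), (4, 40, 30, m, r, y, 37), (4, 40, 30, m, r, y, 4), (4, 40, 30, m, y, w, 11), (4, 40, 30, m, y, w, 27), (4, 40, 30, m, y, w, 37), (4, 40, 30, m, y, w, 4)}
Keep only column(s) D, E, B (12 duplicate(s) eliminated): {(20, 29, m), (4, 30, d), (4, 30, v), (4, 30, w), (4, 30, y)}

{(20, 29, m), (4, 30, d), (4, 30, v), (4, 30, w), (4, 30, y)}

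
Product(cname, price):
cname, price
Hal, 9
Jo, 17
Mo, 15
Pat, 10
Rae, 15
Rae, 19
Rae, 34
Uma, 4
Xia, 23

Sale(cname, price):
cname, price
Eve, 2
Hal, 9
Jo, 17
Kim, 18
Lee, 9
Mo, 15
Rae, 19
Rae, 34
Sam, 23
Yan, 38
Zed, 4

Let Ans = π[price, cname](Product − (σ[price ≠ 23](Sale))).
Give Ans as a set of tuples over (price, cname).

σ[price ≠ 23]: keep tuples satisfying price ≠ 23 → {(Eve, 2), (Hal, 9), (Jo, 17), (Kim, 18), (Lee, 9), (Mo, 15), (Rae, 19), (Rae, 34), (Yan, 38), (Zed, 4)}
Taking the difference: {(Pat, 10), (Rae, 15), (Uma, 4), (Xia, 23)}
Projecting to price, cname: {(10, Pat), (15, Rae), (23, Xia), (4, Uma)}

{(10, Pat), (15, Rae), (23, Xia), (4, Uma)}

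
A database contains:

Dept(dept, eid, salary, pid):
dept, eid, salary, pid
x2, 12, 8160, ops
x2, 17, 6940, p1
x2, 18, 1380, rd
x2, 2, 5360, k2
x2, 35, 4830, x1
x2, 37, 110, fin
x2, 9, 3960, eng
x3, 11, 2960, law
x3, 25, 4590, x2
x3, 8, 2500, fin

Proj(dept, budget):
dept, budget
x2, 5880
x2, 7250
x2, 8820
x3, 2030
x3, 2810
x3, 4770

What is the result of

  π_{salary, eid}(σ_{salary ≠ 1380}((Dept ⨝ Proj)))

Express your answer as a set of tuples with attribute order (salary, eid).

{(110, 37), (2500, 8), (2960, 11), (3960, 9), (4590, 25), (4830, 35), (5360, 2), (6940, 17), (8160, 12)}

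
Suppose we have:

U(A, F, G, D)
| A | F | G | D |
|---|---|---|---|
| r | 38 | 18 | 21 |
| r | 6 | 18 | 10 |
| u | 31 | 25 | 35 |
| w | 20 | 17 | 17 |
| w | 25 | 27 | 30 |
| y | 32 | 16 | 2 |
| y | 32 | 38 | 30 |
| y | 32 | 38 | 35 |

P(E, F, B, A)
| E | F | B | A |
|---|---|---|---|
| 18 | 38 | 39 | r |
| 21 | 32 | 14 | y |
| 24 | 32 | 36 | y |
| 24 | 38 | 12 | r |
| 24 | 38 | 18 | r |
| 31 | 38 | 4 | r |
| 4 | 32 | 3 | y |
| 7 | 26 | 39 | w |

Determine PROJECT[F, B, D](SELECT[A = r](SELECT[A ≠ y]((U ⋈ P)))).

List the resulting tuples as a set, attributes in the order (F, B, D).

{(38, 12, 21), (38, 18, 21), (38, 39, 21), (38, 4, 21)}

Natural join on A, F: {(r, 38, 18, 21, 18, 39), (r, 38, 18, 21, 24, 12), (r, 38, 18, 21, 24, 18), (r, 38, 18, 21, 31, 4), (y, 32, 16, 2, 21, 14), (y, 32, 16, 2, 24, 36), (y, 32, 16, 2, 4, 3), (y, 32, 38, 30, 21, 14), (y, 32, 38, 30, 24, 36), (y, 32, 38, 30, 4, 3), (y, 32, 38, 35, 21, 14), (y, 32, 38, 35, 24, 36), (y, 32, 38, 35, 4, 3)}
Apply σ_{A ≠ y}; surviving tuples: {(r, 38, 18, 21, 18, 39), (r, 38, 18, 21, 24, 12), (r, 38, 18, 21, 24, 18), (r, 38, 18, 21, 31, 4)}
Apply σ_{A = r}; surviving tuples: {(r, 38, 18, 21, 18, 39), (r, 38, 18, 21, 24, 12), (r, 38, 18, 21, 24, 18), (r, 38, 18, 21, 31, 4)}
Projecting to F, B, D: {(38, 12, 21), (38, 18, 21), (38, 39, 21), (38, 4, 21)}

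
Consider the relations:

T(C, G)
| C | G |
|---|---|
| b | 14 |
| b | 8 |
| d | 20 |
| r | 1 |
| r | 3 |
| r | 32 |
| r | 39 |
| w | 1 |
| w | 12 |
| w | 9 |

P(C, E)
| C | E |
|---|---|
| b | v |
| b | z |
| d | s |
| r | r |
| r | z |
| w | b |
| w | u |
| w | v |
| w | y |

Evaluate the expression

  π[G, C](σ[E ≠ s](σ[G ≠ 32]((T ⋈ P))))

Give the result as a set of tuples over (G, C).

{(1, r), (1, w), (12, w), (14, b), (3, r), (39, r), (8, b), (9, w)}

T ⋈ P (natural join on C): {(b, 14, v), (b, 14, z), (b, 8, v), (b, 8, z), (d, 20, s), (r, 1, r), (r, 1, z), (r, 3, r), (r, 3, z), (r, 32, r), (r, 32, z), (r, 39, r), (r, 39, z), (w, 1, b), (w, 1, u), (w, 1, v), (w, 1, y), (w, 12, b), (w, 12, u), (w, 12, v), (w, 12, y), (w, 9, b), (w, 9, u), (w, 9, v), (w, 9, y)}
Apply σ_{G ≠ 32}; surviving tuples: {(b, 14, v), (b, 14, z), (b, 8, v), (b, 8, z), (d, 20, s), (r, 1, r), (r, 1, z), (r, 3, r), (r, 3, z), (r, 39, r), (r, 39, z), (w, 1, b), (w, 1, u), (w, 1, v), (w, 1, y), (w, 12, b), (w, 12, u), (w, 12, v), (w, 12, y), (w, 9, b), (w, 9, u), (w, 9, v), (w, 9, y)}
Apply σ_{E ≠ s}; surviving tuples: {(b, 14, v), (b, 14, z), (b, 8, v), (b, 8, z), (r, 1, r), (r, 1, z), (r, 3, r), (r, 3, z), (r, 39, r), (r, 39, z), (w, 1, b), (w, 1, u), (w, 1, v), (w, 1, y), (w, 12, b), (w, 12, u), (w, 12, v), (w, 12, y), (w, 9, b), (w, 9, u), (w, 9, v), (w, 9, y)}
Keep only column(s) G, C (14 duplicate(s) eliminated): {(1, r), (1, w), (12, w), (14, b), (3, r), (39, r), (8, b), (9, w)}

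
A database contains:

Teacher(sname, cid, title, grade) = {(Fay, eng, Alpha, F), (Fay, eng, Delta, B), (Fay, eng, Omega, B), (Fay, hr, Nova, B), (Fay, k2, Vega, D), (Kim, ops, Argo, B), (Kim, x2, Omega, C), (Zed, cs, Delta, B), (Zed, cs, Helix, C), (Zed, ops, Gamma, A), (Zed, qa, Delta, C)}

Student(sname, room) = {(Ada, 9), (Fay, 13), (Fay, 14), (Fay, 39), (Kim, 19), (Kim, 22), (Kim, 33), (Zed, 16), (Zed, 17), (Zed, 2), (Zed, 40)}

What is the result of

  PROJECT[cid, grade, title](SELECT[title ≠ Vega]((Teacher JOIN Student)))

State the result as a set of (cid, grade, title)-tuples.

Joining Teacher and Student on sname yields {(Fay, eng, Alpha, F, 13), (Fay, eng, Alpha, F, 14), (Fay, eng, Alpha, F, 39), (Fay, eng, Delta, B, 13), (Fay, eng, Delta, B, 14), (Fay, eng, Delta, B, 39), (Fay, eng, Omega, B, 13), (Fay, eng, Omega, B, 14), (Fay, eng, Omega, B, 39), (Fay, hr, Nova, B, 13), (Fay, hr, Nova, B, 14), (Fay, hr, Nova, B, 39), (Fay, k2, Vega, D, 13), (Fay, k2, Vega, D, 14), (Fay, k2, Vega, D, 39), (Kim, ops, Argo, B, 19), (Kim, ops, Argo, B, 22), (Kim, ops, Argo, B, 33), (Kim, x2, Omega, C, 19), (Kim, x2, Omega, C, 22), (Kim, x2, Omega, C, 33), (Zed, cs, Delta, B, 16), (Zed, cs, Delta, B, 17), (Zed, cs, Delta, B, 2), (Zed, cs, Delta, B, 40), (Zed, cs, Helix, C, 16), (Zed, cs, Helix, C, 17), (Zed, cs, Helix, C, 2), (Zed, cs, Helix, C, 40), (Zed, ops, Gamma, A, 16), (Zed, ops, Gamma, A, 17), (Zed, ops, Gamma, A, 2), (Zed, ops, Gamma, A, 40), (Zed, qa, Delta, C, 16), (Zed, qa, Delta, C, 17), (Zed, qa, Delta, C, 2), (Zed, qa, Delta, C, 40)}.
Apply σ_{title ≠ Vega}; surviving tuples: {(Fay, eng, Alpha, F, 13), (Fay, eng, Alpha, F, 14), (Fay, eng, Alpha, F, 39), (Fay, eng, Delta, B, 13), (Fay, eng, Delta, B, 14), (Fay, eng, Delta, B, 39), (Fay, eng, Omega, B, 13), (Fay, eng, Omega, B, 14), (Fay, eng, Omega, B, 39), (Fay, hr, Nova, B, 13), (Fay, hr, Nova, B, 14), (Fay, hr, Nova, B, 39), (Kim, ops, Argo, B, 19), (Kim, ops, Argo, B, 22), (Kim, ops, Argo, B, 33), (Kim, x2, Omega, C, 19), (Kim, x2, Omega, C, 22), (Kim, x2, Omega, C, 33), (Zed, cs, Delta, B, 16), (Zed, cs, Delta, B, 17), (Zed, cs, Delta, B, 2), (Zed, cs, Delta, B, 40), (Zed, cs, Helix, C, 16), (Zed, cs, Helix, C, 17), (Zed, cs, Helix, C, 2), (Zed, cs, Helix, C, 40), (Zed, ops, Gamma, A, 16), (Zed, ops, Gamma, A, 17), (Zed, ops, Gamma, A, 2), (Zed, ops, Gamma, A, 40), (Zed, qa, Delta, C, 16), (Zed, qa, Delta, C, 17), (Zed, qa, Delta, C, 2), (Zed, qa, Delta, C, 40)}
Projecting to cid, grade, title (24 duplicate(s) eliminated): {(cs, B, Delta), (cs, C, Helix), (eng, B, Delta), (eng, B, Omega), (eng, F, Alpha), (hr, B, Nova), (ops, A, Gamma), (ops, B, Argo), (qa, C, Delta), (x2, C, Omega)}

{(cs, B, Delta), (cs, C, Helix), (eng, B, Delta), (eng, B, Omega), (eng, F, Alpha), (hr, B, Nova), (ops, A, Gamma), (ops, B, Argo), (qa, C, Delta), (x2, C, Omega)}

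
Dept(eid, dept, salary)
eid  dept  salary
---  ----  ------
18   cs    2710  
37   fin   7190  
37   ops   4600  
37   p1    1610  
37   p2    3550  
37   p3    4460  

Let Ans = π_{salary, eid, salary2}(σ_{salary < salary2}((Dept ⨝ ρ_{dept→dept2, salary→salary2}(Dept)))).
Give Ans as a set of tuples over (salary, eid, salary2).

ρ[dept→dept2, salary→salary2]: schema becomes (eid, dept2, salary2); tuples unchanged.
Joining Dept and ρ_{dept→dept2, salary→salary2}(Dept) on eid yields {(18, cs, 2710, cs, 2710), (37, fin, 7190, fin, 7190), (37, fin, 7190, ops, 4600), (37, fin, 7190, p1, 1610), (37, fin, 7190, p2, 3550), (37, fin, 7190, p3, 4460), (37, ops, 4600, fin, 7190), (37, ops, 4600, ops, 4600), (37, ops, 4600, p1, 1610), (37, ops, 4600, p2, 3550), (37, ops, 4600, p3, 4460), (37, p1, 1610, fin, 7190), (37, p1, 1610, ops, 4600), (37, p1, 1610, p1, 1610), (37, p1, 1610, p2, 3550), (37, p1, 1610, p3, 4460), (37, p2, 3550, fin, 7190), (37, p2, 3550, ops, 4600), (37, p2, 3550, p1, 1610), (37, p2, 3550, p2, 3550), (37, p2, 3550, p3, 4460), (37, p3, 4460, fin, 7190), (37, p3, 4460, ops, 4600), (37, p3, 4460, p1, 1610), (37, p3, 4460, p2, 3550), (37, p3, 4460, p3, 4460)}.
σ[salary < salary2]: keep tuples satisfying salary < salary2 → {(37, ops, 4600, fin, 7190), (37, p1, 1610, fin, 7190), (37, p1, 1610, ops, 4600), (37, p1, 1610, p2, 3550), (37, p1, 1610, p3, 4460), (37, p2, 3550, fin, 7190), (37, p2, 3550, ops, 4600), (37, p2, 3550, p3, 4460), (37, p3, 4460, fin, 7190), (37, p3, 4460, ops, 4600)}
Keep only column(s) salary, eid, salary2: {(1610, 37, 3550), (1610, 37, 4460), (1610, 37, 4600), (1610, 37, 7190), (3550, 37, 4460), (3550, 37, 4600), (3550, 37, 7190), (4460, 37, 4600), (4460, 37, 7190), (4600, 37, 7190)}

{(1610, 37, 3550), (1610, 37, 4460), (1610, 37, 4600), (1610, 37, 7190), (3550, 37, 4460), (3550, 37, 4600), (3550, 37, 7190), (4460, 37, 4600), (4460, 37, 7190), (4600, 37, 7190)}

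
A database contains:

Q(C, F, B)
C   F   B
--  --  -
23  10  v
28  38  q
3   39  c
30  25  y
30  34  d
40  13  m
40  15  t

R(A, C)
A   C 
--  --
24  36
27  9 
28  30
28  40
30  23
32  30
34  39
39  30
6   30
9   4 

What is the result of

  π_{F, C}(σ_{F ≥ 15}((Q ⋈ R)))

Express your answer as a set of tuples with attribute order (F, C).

{(15, 40), (25, 30), (34, 30)}

Q ⋈ R (natural join on C): {(23, 10, v, 30), (30, 25, y, 28), (30, 25, y, 32), (30, 25, y, 39), (30, 25, y, 6), (30, 34, d, 28), (30, 34, d, 32), (30, 34, d, 39), (30, 34, d, 6), (40, 13, m, 28), (40, 15, t, 28)}
Apply σ_{F ≥ 15}; surviving tuples: {(30, 25, y, 28), (30, 25, y, 32), (30, 25, y, 39), (30, 25, y, 6), (30, 34, d, 28), (30, 34, d, 32), (30, 34, d, 39), (30, 34, d, 6), (40, 15, t, 28)}
π_{F, C} gives {(15, 40), (25, 30), (34, 30)} (6 duplicate(s) eliminated).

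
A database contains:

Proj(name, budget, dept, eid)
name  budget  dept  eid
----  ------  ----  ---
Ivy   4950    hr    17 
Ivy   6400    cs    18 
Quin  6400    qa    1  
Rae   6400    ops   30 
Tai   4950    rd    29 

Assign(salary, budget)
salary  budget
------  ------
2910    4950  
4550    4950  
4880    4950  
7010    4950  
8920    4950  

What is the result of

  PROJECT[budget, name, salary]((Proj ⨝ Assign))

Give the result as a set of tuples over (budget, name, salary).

{(4950, Ivy, 2910), (4950, Ivy, 4550), (4950, Ivy, 4880), (4950, Ivy, 7010), (4950, Ivy, 8920), (4950, Tai, 2910), (4950, Tai, 4550), (4950, Tai, 4880), (4950, Tai, 7010), (4950, Tai, 8920)}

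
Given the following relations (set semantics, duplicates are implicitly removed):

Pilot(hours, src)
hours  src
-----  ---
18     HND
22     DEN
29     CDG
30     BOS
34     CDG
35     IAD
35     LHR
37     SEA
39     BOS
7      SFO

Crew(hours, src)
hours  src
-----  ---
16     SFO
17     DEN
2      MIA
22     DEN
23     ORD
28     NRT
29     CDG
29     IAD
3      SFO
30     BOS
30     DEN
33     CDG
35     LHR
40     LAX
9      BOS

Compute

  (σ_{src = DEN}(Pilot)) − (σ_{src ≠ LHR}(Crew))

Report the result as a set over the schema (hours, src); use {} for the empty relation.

{}

Apply σ_{src = DEN}; surviving tuples: {(22, DEN)}
Apply σ_{src ≠ LHR}; surviving tuples: {(16, SFO), (17, DEN), (2, MIA), (22, DEN), (23, ORD), (28, NRT), (29, CDG), (29, IAD), (3, SFO), (30, BOS), (30, DEN), (33, CDG), (40, LAX), (9, BOS)}
Set difference of the two operands is {}.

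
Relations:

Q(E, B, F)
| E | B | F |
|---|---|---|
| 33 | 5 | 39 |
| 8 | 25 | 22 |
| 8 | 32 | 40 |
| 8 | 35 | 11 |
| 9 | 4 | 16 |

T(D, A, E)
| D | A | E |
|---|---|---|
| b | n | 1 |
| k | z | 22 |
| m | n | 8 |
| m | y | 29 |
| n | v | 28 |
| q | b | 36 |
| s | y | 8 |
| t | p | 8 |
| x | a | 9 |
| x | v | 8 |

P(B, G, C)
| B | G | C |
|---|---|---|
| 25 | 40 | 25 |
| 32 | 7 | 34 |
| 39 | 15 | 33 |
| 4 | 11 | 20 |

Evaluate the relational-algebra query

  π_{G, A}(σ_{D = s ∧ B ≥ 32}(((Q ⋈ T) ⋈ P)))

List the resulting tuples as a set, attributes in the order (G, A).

{(7, y)}

Joining Q and T on E yields {(8, 25, 22, m, n), (8, 25, 22, s, y), (8, 25, 22, t, p), (8, 25, 22, x, v), (8, 32, 40, m, n), (8, 32, 40, s, y), (8, 32, 40, t, p), (8, 32, 40, x, v), (8, 35, 11, m, n), (8, 35, 11, s, y), (8, 35, 11, t, p), (8, 35, 11, x, v), (9, 4, 16, x, a)}.
Joining (Q ⋈ T) and P on B yields {(8, 25, 22, m, n, 40, 25), (8, 25, 22, s, y, 40, 25), (8, 25, 22, t, p, 40, 25), (8, 25, 22, x, v, 40, 25), (8, 32, 40, m, n, 7, 34), (8, 32, 40, s, y, 7, 34), (8, 32, 40, t, p, 7, 34), (8, 32, 40, x, v, 7, 34), (9, 4, 16, x, a, 11, 20)}.
Selection D = s ∧ B ≥ 32: {(8, 32, 40, s, y, 7, 34)}
Projecting to G, A: {(7, y)}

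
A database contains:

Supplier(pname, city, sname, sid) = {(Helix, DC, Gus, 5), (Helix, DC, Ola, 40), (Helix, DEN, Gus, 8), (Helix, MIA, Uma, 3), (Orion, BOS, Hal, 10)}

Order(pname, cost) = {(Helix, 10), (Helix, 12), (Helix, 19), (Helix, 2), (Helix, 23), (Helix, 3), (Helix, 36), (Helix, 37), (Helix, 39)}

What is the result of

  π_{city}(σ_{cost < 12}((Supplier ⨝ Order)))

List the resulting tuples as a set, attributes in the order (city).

{DC, DEN, MIA}

Supplier ⋈ Order (natural join on pname): {(Helix, DC, Gus, 5, 10), (Helix, DC, Gus, 5, 12), (Helix, DC, Gus, 5, 19), (Helix, DC, Gus, 5, 2), (Helix, DC, Gus, 5, 23), (Helix, DC, Gus, 5, 3), (Helix, DC, Gus, 5, 36), (Helix, DC, Gus, 5, 37), (Helix, DC, Gus, 5, 39), (Helix, DC, Ola, 40, 10), (Helix, DC, Ola, 40, 12), (Helix, DC, Ola, 40, 19), (Helix, DC, Ola, 40, 2), (Helix, DC, Ola, 40, 23), (Helix, DC, Ola, 40, 3), (Helix, DC, Ola, 40, 36), (Helix, DC, Ola, 40, 37), (Helix, DC, Ola, 40, 39), (Helix, DEN, Gus, 8, 10), (Helix, DEN, Gus, 8, 12), (Helix, DEN, Gus, 8, 19), (Helix, DEN, Gus, 8, 2), (Helix, DEN, Gus, 8, 23), (Helix, DEN, Gus, 8, 3), (Helix, DEN, Gus, 8, 36), (Helix, DEN, Gus, 8, 37), (Helix, DEN, Gus, 8, 39), (Helix, MIA, Uma, 3, 10), (Helix, MIA, Uma, 3, 12), (Helix, MIA, Uma, 3, 19), (Helix, MIA, Uma, 3, 2), (Helix, MIA, Uma, 3, 23), (Helix, MIA, Uma, 3, 3), (Helix, MIA, Uma, 3, 36), (Helix, MIA, Uma, 3, 37), (Helix, MIA, Uma, 3, 39)}
Selection cost < 12: {(Helix, DC, Gus, 5, 10), (Helix, DC, Gus, 5, 2), (Helix, DC, Gus, 5, 3), (Helix, DC, Ola, 40, 10), (Helix, DC, Ola, 40, 2), (Helix, DC, Ola, 40, 3), (Helix, DEN, Gus, 8, 10), (Helix, DEN, Gus, 8, 2), (Helix, DEN, Gus, 8, 3), (Helix, MIA, Uma, 3, 10), (Helix, MIA, Uma, 3, 2), (Helix, MIA, Uma, 3, 3)}
π[city]: project onto (city) (9 duplicate(s) eliminated) → {DC, DEN, MIA}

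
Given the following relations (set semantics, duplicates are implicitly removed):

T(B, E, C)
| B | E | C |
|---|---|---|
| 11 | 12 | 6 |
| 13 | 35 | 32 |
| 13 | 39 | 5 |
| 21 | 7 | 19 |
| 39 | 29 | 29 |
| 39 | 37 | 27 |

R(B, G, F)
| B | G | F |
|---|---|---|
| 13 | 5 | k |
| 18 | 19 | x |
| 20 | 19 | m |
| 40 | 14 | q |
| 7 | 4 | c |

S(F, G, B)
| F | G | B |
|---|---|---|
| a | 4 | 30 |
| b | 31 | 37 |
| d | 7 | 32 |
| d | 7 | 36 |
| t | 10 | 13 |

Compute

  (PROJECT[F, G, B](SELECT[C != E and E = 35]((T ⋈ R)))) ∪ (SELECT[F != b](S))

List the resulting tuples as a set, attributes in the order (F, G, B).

{(a, 4, 30), (d, 7, 32), (d, 7, 36), (k, 5, 13), (t, 10, 13)}

Joining T and R on B yields {(13, 35, 32, 5, k), (13, 39, 5, 5, k)}.
σ[C != E and E = 35]: keep tuples satisfying C != E and E = 35 → {(13, 35, 32, 5, k)}
π[F, G, B]: project onto (F, G, B) → {(k, 5, 13)}
σ[F != b]: keep tuples satisfying F != b → {(a, 4, 30), (d, 7, 32), (d, 7, 36), (t, 10, 13)}
Taking the union: {(a, 4, 30), (d, 7, 32), (d, 7, 36), (k, 5, 13), (t, 10, 13)}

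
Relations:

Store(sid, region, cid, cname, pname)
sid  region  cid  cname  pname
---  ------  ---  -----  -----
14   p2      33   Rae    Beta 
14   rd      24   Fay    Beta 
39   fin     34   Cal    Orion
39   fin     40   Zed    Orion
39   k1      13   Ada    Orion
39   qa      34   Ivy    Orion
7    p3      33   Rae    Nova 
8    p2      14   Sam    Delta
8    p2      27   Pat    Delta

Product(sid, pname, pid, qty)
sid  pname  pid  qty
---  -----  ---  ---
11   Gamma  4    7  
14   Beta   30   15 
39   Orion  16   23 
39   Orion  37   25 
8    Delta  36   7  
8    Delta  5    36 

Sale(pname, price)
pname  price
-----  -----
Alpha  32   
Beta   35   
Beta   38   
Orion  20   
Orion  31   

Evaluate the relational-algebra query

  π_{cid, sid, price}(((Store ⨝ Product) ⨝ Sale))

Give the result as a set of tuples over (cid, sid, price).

{(13, 39, 20), (13, 39, 31), (24, 14, 35), (24, 14, 38), (33, 14, 35), (33, 14, 38), (34, 39, 20), (34, 39, 31), (40, 39, 20), (40, 39, 31)}

Store ⋈ Product (natural join on sid, pname): {(14, p2, 33, Rae, Beta, 30, 15), (14, rd, 24, Fay, Beta, 30, 15), (39, fin, 34, Cal, Orion, 16, 23), (39, fin, 34, Cal, Orion, 37, 25), (39, fin, 40, Zed, Orion, 16, 23), (39, fin, 40, Zed, Orion, 37, 25), (39, k1, 13, Ada, Orion, 16, 23), (39, k1, 13, Ada, Orion, 37, 25), (39, qa, 34, Ivy, Orion, 16, 23), (39, qa, 34, Ivy, Orion, 37, 25), (8, p2, 14, Sam, Delta, 36, 7), (8, p2, 14, Sam, Delta, 5, 36), (8, p2, 27, Pat, Delta, 36, 7), (8, p2, 27, Pat, Delta, 5, 36)}
(Store ⨝ Product) ⋈ Sale (natural join on pname): {(14, p2, 33, Rae, Beta, 30, 15, 35), (14, p2, 33, Rae, Beta, 30, 15, 38), (14, rd, 24, Fay, Beta, 30, 15, 35), (14, rd, 24, Fay, Beta, 30, 15, 38), (39, fin, 34, Cal, Orion, 16, 23, 20), (39, fin, 34, Cal, Orion, 16, 23, 31), (39, fin, 34, Cal, Orion, 37, 25, 20), (39, fin, 34, Cal, Orion, 37, 25, 31), (39, fin, 40, Zed, Orion, 16, 23, 20), (39, fin, 40, Zed, Orion, 16, 23, 31), (39, fin, 40, Zed, Orion, 37, 25, 20), (39, fin, 40, Zed, Orion, 37, 25, 31), (39, k1, 13, Ada, Orion, 16, 23, 20), (39, k1, 13, Ada, Orion, 16, 23, 31), (39, k1, 13, Ada, Orion, 37, 25, 20), (39, k1, 13, Ada, Orion, 37, 25, 31), (39, qa, 34, Ivy, Orion, 16, 23, 20), (39, qa, 34, Ivy, Orion, 16, 23, 31), (39, qa, 34, Ivy, Orion, 37, 25, 20), (39, qa, 34, Ivy, Orion, 37, 25, 31)}
π_{cid, sid, price} gives {(13, 39, 20), (13, 39, 31), (24, 14, 35), (24, 14, 38), (33, 14, 35), (33, 14, 38), (34, 39, 20), (34, 39, 31), (40, 39, 20), (40, 39, 31)} (10 duplicate(s) eliminated).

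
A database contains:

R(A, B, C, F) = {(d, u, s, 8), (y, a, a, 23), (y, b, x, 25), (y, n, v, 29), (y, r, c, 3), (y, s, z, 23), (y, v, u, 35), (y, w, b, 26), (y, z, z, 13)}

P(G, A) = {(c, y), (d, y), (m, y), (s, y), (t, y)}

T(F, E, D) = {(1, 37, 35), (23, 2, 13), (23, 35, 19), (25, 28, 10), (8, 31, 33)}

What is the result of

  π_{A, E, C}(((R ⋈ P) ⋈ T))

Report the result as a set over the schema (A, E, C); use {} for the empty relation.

{(y, 2, a), (y, 2, z), (y, 28, x), (y, 35, a), (y, 35, z)}

Joining R and P on A yields {(y, a, a, 23, c), (y, a, a, 23, d), (y, a, a, 23, m), (y, a, a, 23, s), (y, a, a, 23, t), (y, b, x, 25, c), (y, b, x, 25, d), (y, b, x, 25, m), (y, b, x, 25, s), (y, b, x, 25, t), (y, n, v, 29, c), (y, n, v, 29, d), (y, n, v, 29, m), (y, n, v, 29, s), (y, n, v, 29, t), (y, r, c, 3, c), (y, r, c, 3, d), (y, r, c, 3, m), (y, r, c, 3, s), (y, r, c, 3, t), (y, s, z, 23, c), (y, s, z, 23, d), (y, s, z, 23, m), (y, s, z, 23, s), (y, s, z, 23, t), (y, v, u, 35, c), (y, v, u, 35, d), (y, v, u, 35, m), (y, v, u, 35, s), (y, v, u, 35, t), (y, w, b, 26, c), (y, w, b, 26, d), (y, w, b, 26, m), (y, w, b, 26, s), (y, w, b, 26, t), (y, z, z, 13, c), (y, z, z, 13, d), (y, z, z, 13, m), (y, z, z, 13, s), (y, z, z, 13, t)}.
Joining (R ⋈ P) and T on F yields {(y, a, a, 23, c, 2, 13), (y, a, a, 23, c, 35, 19), (y, a, a, 23, d, 2, 13), (y, a, a, 23, d, 35, 19), (y, a, a, 23, m, 2, 13), (y, a, a, 23, m, 35, 19), (y, a, a, 23, s, 2, 13), (y, a, a, 23, s, 35, 19), (y, a, a, 23, t, 2, 13), (y, a, a, 23, t, 35, 19), (y, b, x, 25, c, 28, 10), (y, b, x, 25, d, 28, 10), (y, b, x, 25, m, 28, 10), (y, b, x, 25, s, 28, 10), (y, b, x, 25, t, 28, 10), (y, s, z, 23, c, 2, 13), (y, s, z, 23, c, 35, 19), (y, s, z, 23, d, 2, 13), (y, s, z, 23, d, 35, 19), (y, s, z, 23, m, 2, 13), (y, s, z, 23, m, 35, 19), (y, s, z, 23, s, 2, 13), (y, s, z, 23, s, 35, 19), (y, s, z, 23, t, 2, 13), (y, s, z, 23, t, 35, 19)}.
π_{A, E, C} gives {(y, 2, a), (y, 2, z), (y, 28, x), (y, 35, a), (y, 35, z)} (20 duplicate(s) eliminated).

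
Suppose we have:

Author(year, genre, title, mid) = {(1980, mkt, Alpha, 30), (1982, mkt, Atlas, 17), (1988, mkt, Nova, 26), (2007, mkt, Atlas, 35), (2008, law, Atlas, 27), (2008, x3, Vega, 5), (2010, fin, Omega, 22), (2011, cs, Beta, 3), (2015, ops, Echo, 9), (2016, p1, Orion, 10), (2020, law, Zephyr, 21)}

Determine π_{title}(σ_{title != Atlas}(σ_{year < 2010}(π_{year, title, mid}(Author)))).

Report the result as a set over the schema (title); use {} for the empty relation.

Keep only column(s) year, title, mid: {(1980, Alpha, 30), (1982, Atlas, 17), (1988, Nova, 26), (2007, Atlas, 35), (2008, Atlas, 27), (2008, Vega, 5), (2010, Omega, 22), (2011, Beta, 3), (2015, Echo, 9), (2016, Orion, 10), (2020, Zephyr, 21)}
Selection year < 2010: {(1980, Alpha, 30), (1982, Atlas, 17), (1988, Nova, 26), (2007, Atlas, 35), (2008, Atlas, 27), (2008, Vega, 5)}
Selection title != Atlas: {(1980, Alpha, 30), (1988, Nova, 26), (2008, Vega, 5)}
Keep only column(s) title: {Alpha, Nova, Vega}

{Alpha, Nova, Vega}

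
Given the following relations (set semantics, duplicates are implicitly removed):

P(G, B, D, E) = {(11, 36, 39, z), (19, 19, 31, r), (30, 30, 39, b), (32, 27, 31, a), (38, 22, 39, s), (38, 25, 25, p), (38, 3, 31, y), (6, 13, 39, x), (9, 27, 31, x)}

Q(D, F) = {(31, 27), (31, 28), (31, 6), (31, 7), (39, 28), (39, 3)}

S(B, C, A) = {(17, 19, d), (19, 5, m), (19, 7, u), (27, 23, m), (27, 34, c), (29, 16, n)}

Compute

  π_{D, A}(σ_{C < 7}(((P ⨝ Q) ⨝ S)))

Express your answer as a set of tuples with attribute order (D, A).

{(31, m)}

Joining P and Q on D yields {(11, 36, 39, z, 28), (11, 36, 39, z, 3), (19, 19, 31, r, 27), (19, 19, 31, r, 28), (19, 19, 31, r, 6), (19, 19, 31, r, 7), (30, 30, 39, b, 28), (30, 30, 39, b, 3), (32, 27, 31, a, 27), (32, 27, 31, a, 28), (32, 27, 31, a, 6), (32, 27, 31, a, 7), (38, 22, 39, s, 28), (38, 22, 39, s, 3), (38, 3, 31, y, 27), (38, 3, 31, y, 28), (38, 3, 31, y, 6), (38, 3, 31, y, 7), (6, 13, 39, x, 28), (6, 13, 39, x, 3), (9, 27, 31, x, 27), (9, 27, 31, x, 28), (9, 27, 31, x, 6), (9, 27, 31, x, 7)}.
Joining (P ⨝ Q) and S on B yields {(19, 19, 31, r, 27, 5, m), (19, 19, 31, r, 27, 7, u), (19, 19, 31, r, 28, 5, m), (19, 19, 31, r, 28, 7, u), (19, 19, 31, r, 6, 5, m), (19, 19, 31, r, 6, 7, u), (19, 19, 31, r, 7, 5, m), (19, 19, 31, r, 7, 7, u), (32, 27, 31, a, 27, 23, m), (32, 27, 31, a, 27, 34, c), (32, 27, 31, a, 28, 23, m), (32, 27, 31, a, 28, 34, c), (32, 27, 31, a, 6, 23, m), (32, 27, 31, a, 6, 34, c), (32, 27, 31, a, 7, 23, m), (32, 27, 31, a, 7, 34, c), (9, 27, 31, x, 27, 23, m), (9, 27, 31, x, 27, 34, c), (9, 27, 31, x, 28, 23, m), (9, 27, 31, x, 28, 34, c), (9, 27, 31, x, 6, 23, m), (9, 27, 31, x, 6, 34, c), (9, 27, 31, x, 7, 23, m), (9, 27, 31, x, 7, 34, c)}.
Selection C < 7: {(19, 19, 31, r, 27, 5, m), (19, 19, 31, r, 28, 5, m), (19, 19, 31, r, 6, 5, m), (19, 19, 31, r, 7, 5, m)}
Projecting to D, A (3 duplicate(s) eliminated): {(31, m)}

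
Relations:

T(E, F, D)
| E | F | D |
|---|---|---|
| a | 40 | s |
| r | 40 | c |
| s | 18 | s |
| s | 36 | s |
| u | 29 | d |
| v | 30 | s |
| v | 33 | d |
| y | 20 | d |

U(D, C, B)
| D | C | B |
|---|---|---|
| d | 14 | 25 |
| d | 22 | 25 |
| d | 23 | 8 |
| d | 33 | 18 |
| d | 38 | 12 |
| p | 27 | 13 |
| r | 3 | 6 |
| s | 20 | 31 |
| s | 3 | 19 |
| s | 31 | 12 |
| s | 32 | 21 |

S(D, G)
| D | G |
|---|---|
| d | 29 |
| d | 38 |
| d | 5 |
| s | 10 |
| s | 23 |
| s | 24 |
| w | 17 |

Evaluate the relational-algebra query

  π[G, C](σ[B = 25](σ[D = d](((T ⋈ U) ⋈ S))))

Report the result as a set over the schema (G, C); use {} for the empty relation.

{(29, 14), (29, 22), (38, 14), (38, 22), (5, 14), (5, 22)}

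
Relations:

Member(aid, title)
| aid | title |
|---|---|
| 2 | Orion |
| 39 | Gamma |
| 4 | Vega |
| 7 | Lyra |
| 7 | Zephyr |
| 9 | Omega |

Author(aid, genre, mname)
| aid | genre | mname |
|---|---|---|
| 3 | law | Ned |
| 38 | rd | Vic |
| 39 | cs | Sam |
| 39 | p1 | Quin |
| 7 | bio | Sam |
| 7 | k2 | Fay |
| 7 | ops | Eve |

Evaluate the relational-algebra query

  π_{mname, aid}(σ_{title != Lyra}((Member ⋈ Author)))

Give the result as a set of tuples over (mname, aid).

Joining Member and Author on aid yields {(39, Gamma, cs, Sam), (39, Gamma, p1, Quin), (7, Lyra, bio, Sam), (7, Lyra, k2, Fay), (7, Lyra, ops, Eve), (7, Zephyr, bio, Sam), (7, Zephyr, k2, Fay), (7, Zephyr, ops, Eve)}.
Filtering on title != Lyra leaves {(39, Gamma, cs, Sam), (39, Gamma, p1, Quin), (7, Zephyr, bio, Sam), (7, Zephyr, k2, Fay), (7, Zephyr, ops, Eve)}.
Keep only column(s) mname, aid: {(Eve, 7), (Fay, 7), (Quin, 39), (Sam, 39), (Sam, 7)}

{(Eve, 7), (Fay, 7), (Quin, 39), (Sam, 39), (Sam, 7)}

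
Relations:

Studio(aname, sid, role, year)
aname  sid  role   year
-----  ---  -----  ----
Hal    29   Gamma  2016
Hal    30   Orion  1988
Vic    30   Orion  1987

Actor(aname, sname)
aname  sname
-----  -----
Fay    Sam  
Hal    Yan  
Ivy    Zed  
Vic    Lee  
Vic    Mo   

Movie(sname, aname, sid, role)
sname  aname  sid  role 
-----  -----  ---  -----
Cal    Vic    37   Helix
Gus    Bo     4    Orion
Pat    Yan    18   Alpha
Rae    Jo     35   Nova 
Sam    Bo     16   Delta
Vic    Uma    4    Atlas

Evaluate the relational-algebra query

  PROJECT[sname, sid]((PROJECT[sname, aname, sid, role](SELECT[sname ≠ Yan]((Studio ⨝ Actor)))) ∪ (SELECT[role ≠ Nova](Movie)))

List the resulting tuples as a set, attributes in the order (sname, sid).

Joining Studio and Actor on aname yields {(Hal, 29, Gamma, 2016, Yan), (Hal, 30, Orion, 1988, Yan), (Vic, 30, Orion, 1987, Lee), (Vic, 30, Orion, 1987, Mo)}.
σ[sname ≠ Yan]: keep tuples satisfying sname ≠ Yan → {(Vic, 30, Orion, 1987, Lee), (Vic, 30, Orion, 1987, Mo)}
Keep only column(s) sname, aname, sid, role: {(Lee, Vic, 30, Orion), (Mo, Vic, 30, Orion)}
σ[role ≠ Nova]: keep tuples satisfying role ≠ Nova → {(Cal, Vic, 37, Helix), (Gus, Bo, 4, Orion), (Pat, Yan, 18, Alpha), (Sam, Bo, 16, Delta), (Vic, Uma, 4, Atlas)}
Taking the union: {(Cal, Vic, 37, Helix), (Gus, Bo, 4, Orion), (Lee, Vic, 30, Orion), (Mo, Vic, 30, Orion), (Pat, Yan, 18, Alpha), (Sam, Bo, 16, Delta), (Vic, Uma, 4, Atlas)}
Keep only column(s) sname, sid: {(Cal, 37), (Gus, 4), (Lee, 30), (Mo, 30), (Pat, 18), (Sam, 16), (Vic, 4)}

{(Cal, 37), (Gus, 4), (Lee, 30), (Mo, 30), (Pat, 18), (Sam, 16), (Vic, 4)}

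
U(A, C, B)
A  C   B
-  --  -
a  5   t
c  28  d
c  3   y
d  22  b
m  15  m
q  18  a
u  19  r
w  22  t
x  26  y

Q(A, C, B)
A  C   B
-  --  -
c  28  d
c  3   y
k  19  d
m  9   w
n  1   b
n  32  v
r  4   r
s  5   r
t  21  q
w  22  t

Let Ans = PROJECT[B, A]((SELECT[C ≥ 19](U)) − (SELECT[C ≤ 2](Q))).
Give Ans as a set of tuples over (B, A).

σ[C ≥ 19]: keep tuples satisfying C ≥ 19 → {(c, 28, d), (d, 22, b), (u, 19, r), (w, 22, t), (x, 26, y)}
σ[C ≤ 2]: keep tuples satisfying C ≤ 2 → {(n, 1, b)}
Taking the difference: {(c, 28, d), (d, 22, b), (u, 19, r), (w, 22, t), (x, 26, y)}
Keep only column(s) B, A: {(b, d), (d, c), (r, u), (t, w), (y, x)}

{(b, d), (d, c), (r, u), (t, w), (y, x)}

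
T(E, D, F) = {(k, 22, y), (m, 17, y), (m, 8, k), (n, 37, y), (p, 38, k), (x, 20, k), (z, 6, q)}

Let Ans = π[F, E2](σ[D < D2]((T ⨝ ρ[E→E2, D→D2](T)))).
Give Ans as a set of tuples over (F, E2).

{(k, p), (k, x), (y, k), (y, n)}

ρ[E→E2, D→D2]: schema becomes (E2, D2, F); tuples unchanged.
Joining T and ρ[E→E2, D→D2](T) on F yields {(k, 22, y, k, 22), (k, 22, y, m, 17), (k, 22, y, n, 37), (m, 17, y, k, 22), (m, 17, y, m, 17), (m, 17, y, n, 37), (m, 8, k, m, 8), (m, 8, k, p, 38), (m, 8, k, x, 20), (n, 37, y, k, 22), (n, 37, y, m, 17), (n, 37, y, n, 37), (p, 38, k, m, 8), (p, 38, k, p, 38), (p, 38, k, x, 20), (x, 20, k, m, 8), (x, 20, k, p, 38), (x, 20, k, x, 20), (z, 6, q, z, 6)}.
Selection D < D2: {(k, 22, y, n, 37), (m, 17, y, k, 22), (m, 17, y, n, 37), (m, 8, k, p, 38), (m, 8, k, x, 20), (x, 20, k, p, 38)}
π_{F, E2} gives {(k, p), (k, x), (y, k), (y, n)} (2 duplicate(s) eliminated).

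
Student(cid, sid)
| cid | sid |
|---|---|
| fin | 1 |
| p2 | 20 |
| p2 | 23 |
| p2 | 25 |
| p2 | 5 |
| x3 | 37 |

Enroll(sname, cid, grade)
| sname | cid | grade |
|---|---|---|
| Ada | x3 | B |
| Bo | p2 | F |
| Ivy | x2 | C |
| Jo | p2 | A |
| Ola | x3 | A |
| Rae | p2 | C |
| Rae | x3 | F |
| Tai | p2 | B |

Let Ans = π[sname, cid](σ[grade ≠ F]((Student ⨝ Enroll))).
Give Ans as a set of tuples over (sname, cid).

{(Ada, x3), (Jo, p2), (Ola, x3), (Rae, p2), (Tai, p2)}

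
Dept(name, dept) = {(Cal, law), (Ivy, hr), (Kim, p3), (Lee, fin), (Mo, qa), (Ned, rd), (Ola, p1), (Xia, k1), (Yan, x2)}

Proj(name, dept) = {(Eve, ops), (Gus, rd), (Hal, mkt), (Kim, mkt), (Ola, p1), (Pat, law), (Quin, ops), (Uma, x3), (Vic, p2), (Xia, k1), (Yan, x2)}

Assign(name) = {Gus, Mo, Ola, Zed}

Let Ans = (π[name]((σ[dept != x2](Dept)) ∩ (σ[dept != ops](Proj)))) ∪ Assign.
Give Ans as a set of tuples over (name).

{Gus, Mo, Ola, Xia, Zed}

Apply σ_{dept != x2}; surviving tuples: {(Cal, law), (Ivy, hr), (Kim, p3), (Lee, fin), (Mo, qa), (Ned, rd), (Ola, p1), (Xia, k1)}
Apply σ_{dept != ops}; surviving tuples: {(Gus, rd), (Hal, mkt), (Kim, mkt), (Ola, p1), (Pat, law), (Uma, x3), (Vic, p2), (Xia, k1), (Yan, x2)}
Intersection: {(Cal, law), (Ivy, hr), (Kim, p3), (Lee, fin), (Mo, qa), (Ned, rd), (Ola, p1), (Xia, k1)} with {(Gus, rd), (Hal, mkt), (Kim, mkt), (Ola, p1), (Pat, law), (Uma, x3), (Vic, p2), (Xia, k1), (Yan, x2)} → {(Ola, p1), (Xia, k1)}
π[name]: project onto (name) → {Ola, Xia}
Union: {Ola, Xia} with {Gus, Mo, Ola, Zed} → {Gus, Mo, Ola, Xia, Zed}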